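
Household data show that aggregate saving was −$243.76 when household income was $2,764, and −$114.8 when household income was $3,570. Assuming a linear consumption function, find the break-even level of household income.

MPS = ΔS/ΔY = (-114.8 − (-243.76))/(3570 − 2764) = 128.96/806 = 0.16
MPC = 1 − MPS = 0.84
From S(2764) = -243.76: −a + 0.16(2764) = -243.76, so a = 442.24 − (-243.76) = 686
Break-even (S = 0): Y = a/MPS = 686/0.16 = 4287.5

Y = 4287.5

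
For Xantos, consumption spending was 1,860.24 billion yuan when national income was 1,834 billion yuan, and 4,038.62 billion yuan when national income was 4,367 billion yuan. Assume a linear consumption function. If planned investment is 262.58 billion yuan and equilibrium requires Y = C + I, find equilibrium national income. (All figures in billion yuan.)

MPC = (4038.62 − 1860.24)/(4367 − 1834) = 2178.38/2533 = 0.86
a = 1860.24 − 0.86(1834) = 283
Equilibrium: Y = 283 + 0.86Y + 262.58
0.14Y = 545.58, so Y = 545.58/0.14 = 3897

Y = 3897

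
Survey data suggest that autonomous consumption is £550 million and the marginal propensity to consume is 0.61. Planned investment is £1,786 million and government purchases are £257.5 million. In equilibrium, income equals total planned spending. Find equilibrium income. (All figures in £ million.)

Y = C + I + G = 550 + 0.61Y + 1786 + 257.5
Y − 0.61Y = 2593.5
0.39Y = 2593.5, so Y = 2593.5/0.39 = 6650

Y = 6650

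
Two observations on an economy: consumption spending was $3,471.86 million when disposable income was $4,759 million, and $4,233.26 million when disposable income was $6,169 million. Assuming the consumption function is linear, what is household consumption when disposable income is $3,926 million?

MPC = (4233.26 − 3471.86)/(6169 − 4759) = 761.4/1410 = 0.54
a = 3471.86 − 0.54(4759) = 3471.86 − 2569.86 = 902
C = 902 + 0.54(3926) = 902 + 2120.04 = 3022.04

C = 3022.04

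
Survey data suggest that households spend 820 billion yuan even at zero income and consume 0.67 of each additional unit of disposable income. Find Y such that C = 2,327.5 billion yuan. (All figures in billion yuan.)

820 + 0.67Y = 2327.5
0.67Y = 1507.5, so Y = 1507.5/0.67 = 2250

Y = 2250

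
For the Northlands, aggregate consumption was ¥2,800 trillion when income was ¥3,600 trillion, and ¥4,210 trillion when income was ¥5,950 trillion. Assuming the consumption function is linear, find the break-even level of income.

Y = 1600

MPC = (4210 − 2800)/(5950 − 3600) = 1410/2350 = 0.6
a = 2800 − 0.6(3600) = 2800 − 2160 = 640
Break-even: Y = a/(1−MPC) = 640/0.4 = 1600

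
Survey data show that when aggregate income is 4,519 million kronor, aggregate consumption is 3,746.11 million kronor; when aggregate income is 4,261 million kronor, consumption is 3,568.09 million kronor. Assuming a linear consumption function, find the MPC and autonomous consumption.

MPC = 0.69; a = 628

MPC = ΔC/ΔY = (3746.11 − 3568.09)/(4519 − 4261) = 178.02/258 = 0.69
a = C − MPC·Y = 3568.09 − 0.69(4261) = 3568.09 − 2940.09 = 628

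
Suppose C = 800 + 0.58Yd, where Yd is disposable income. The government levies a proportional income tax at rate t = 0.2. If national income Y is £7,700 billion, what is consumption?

Yd = (1 − 0.2)(7700) = 0.8(7700) = 6160
C = 800 + 0.58(6160) = 800 + 3572.8 = 4372.8

C = 4372.8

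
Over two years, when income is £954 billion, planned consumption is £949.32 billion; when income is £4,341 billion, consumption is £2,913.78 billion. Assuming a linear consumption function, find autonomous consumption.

MPC = ΔC/ΔY = (2913.78 − 949.32)/(4341 − 954) = 1964.46/3387 = 0.58
a = C − MPC·Y = 949.32 − 0.58(954) = 949.32 − 553.32 = 396

a = 396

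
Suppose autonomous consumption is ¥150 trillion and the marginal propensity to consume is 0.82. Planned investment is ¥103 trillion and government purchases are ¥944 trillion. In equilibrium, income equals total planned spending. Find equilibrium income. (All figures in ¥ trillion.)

Y = C + I + G = 150 + 0.82Y + 103 + 944
Y − 0.82Y = 1197
0.18Y = 1197, so Y = 1197/0.18 = 6650

Y = 6650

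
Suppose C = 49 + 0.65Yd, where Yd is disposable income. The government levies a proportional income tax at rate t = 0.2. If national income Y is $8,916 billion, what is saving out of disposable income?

S = 2447.48

Yd = (1 − 0.2)(8916) = 0.8(8916) = 7132.8
C = 49 + 0.65(7132.8) = 49 + 4636.32 = 4685.32
S = Yd − C = 7132.8 − 4685.32 = 2447.48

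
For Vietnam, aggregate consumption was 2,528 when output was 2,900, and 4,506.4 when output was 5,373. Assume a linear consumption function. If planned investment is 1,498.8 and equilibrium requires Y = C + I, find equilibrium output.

MPC = (4506.4 − 2528)/(5373 − 2900) = 1978.4/2473 = 0.8
a = 2528 − 0.8(2900) = 208
Equilibrium: Y = 208 + 0.8Y + 1498.8
0.2Y = 1706.8, so Y = 1706.8/0.2 = 8534

Y = 8534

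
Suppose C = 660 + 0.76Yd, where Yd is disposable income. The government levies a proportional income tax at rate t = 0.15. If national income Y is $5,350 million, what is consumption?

Yd = (1 − 0.15)(5350) = 0.85(5350) = 4547.5
C = 660 + 0.76(4547.5) = 660 + 3456.1 = 4116.1

C = 4116.1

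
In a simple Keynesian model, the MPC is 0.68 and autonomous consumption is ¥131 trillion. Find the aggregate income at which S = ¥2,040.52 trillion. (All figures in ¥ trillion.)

S = Y − C = -131 + 0.32Y
-131 + 0.32Y = 2040.52, so 0.32Y = 2171.52 and Y = 6786

Y = 6786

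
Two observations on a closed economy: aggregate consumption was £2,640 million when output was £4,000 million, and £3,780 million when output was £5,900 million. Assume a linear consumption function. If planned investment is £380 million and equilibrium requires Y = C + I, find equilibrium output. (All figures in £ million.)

MPC = (3780 − 2640)/(5900 − 4000) = 1140/1900 = 0.6
a = 2640 − 0.6(4000) = 240
Equilibrium: Y = 240 + 0.6Y + 380
0.4Y = 620, so Y = 620/0.4 = 1550

Y = 1550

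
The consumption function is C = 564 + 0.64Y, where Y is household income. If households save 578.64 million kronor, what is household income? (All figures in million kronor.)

S = Y − C = -564 + 0.36Y
-564 + 0.36Y = 578.64, so 0.36Y = 1142.64 and Y = 3174

Y = 3174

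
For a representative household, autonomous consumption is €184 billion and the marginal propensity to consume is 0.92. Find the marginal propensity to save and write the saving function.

MPS = 1 − MPC = 1 − 0.92 = 0.08
S = Y − C = -184 + 0.08Y

MPS = 0.08; S = -184 + 0.08Y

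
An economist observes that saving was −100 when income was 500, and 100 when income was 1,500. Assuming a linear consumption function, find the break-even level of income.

MPS = ΔS/ΔY = (100 − (-100))/(1500 − 500) = 200/1000 = 0.2
MPC = 1 − MPS = 0.8
From S(500) = -100: −a + 0.2(500) = -100, so a = 100 − (-100) = 200
Break-even (S = 0): Y = a/MPS = 200/0.2 = 1000

Y = 1000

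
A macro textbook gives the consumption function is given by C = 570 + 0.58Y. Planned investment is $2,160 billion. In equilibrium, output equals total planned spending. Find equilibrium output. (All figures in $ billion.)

Y = 6500

Y = C + I = 570 + 0.58Y + 2160
Y − 0.58Y = 2730
0.42Y = 2730, so Y = 2730/0.42 = 6500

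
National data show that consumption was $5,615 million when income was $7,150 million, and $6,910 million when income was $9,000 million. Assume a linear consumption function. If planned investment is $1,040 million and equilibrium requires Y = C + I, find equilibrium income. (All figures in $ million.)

MPC = (6910 − 5615)/(9000 − 7150) = 1295/1850 = 0.7
a = 5615 − 0.7(7150) = 610
Equilibrium: Y = 610 + 0.7Y + 1040
0.3Y = 1650, so Y = 1650/0.3 = 5500

Y = 5500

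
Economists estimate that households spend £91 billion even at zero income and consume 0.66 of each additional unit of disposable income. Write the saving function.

S = -91 + 0.34Y

S = Y − C = Y − (91 + 0.66Y) = -91 + (1 − 0.66)Y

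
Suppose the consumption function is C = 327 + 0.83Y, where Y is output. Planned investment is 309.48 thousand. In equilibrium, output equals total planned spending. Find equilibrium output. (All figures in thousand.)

Y = C + I = 327 + 0.83Y + 309.48
Y − 0.83Y = 636.48
0.17Y = 636.48, so Y = 636.48/0.17 = 3744

Y = 3744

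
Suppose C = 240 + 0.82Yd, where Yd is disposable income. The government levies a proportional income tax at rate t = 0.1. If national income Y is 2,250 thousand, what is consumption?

Yd = (1 − 0.1)(2250) = 0.9(2250) = 2025
C = 240 + 0.82(2025) = 240 + 1660.5 = 1900.5

C = 1900.5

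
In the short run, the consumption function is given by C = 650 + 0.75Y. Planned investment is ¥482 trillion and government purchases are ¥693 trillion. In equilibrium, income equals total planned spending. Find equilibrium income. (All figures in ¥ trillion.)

Y = C + I + G = 650 + 0.75Y + 482 + 693
Y − 0.75Y = 1825
0.25Y = 1825, so Y = 1825/0.25 = 7300

Y = 7300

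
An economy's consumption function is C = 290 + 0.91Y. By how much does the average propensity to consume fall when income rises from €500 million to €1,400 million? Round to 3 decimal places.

ΔAPC = 0.373

At Y = 500: C = 290 + 0.91(500) = 745, APC = 745/500 = 1.4900
At Y = 1400: C = 1564, APC = 1564/1400 = 1.1171
Fall in APC = 1.4900 − 1.1171 = 0.3729 ≈ 0.373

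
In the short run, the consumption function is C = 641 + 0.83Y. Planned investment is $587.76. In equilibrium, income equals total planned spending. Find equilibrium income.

Y = C + I = 641 + 0.83Y + 587.76
Y − 0.83Y = 1228.76
0.17Y = 1228.76, so Y = 1228.76/0.17 = 7228

Y = 7228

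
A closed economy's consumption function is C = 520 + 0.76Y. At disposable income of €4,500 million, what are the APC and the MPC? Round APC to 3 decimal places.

APC = 0.876; MPC = 0.76

MPC = 0.76 (the slope of the consumption function)
C = 520 + 0.76(4500) = 3940, so APC = 3940/4500 = 0.876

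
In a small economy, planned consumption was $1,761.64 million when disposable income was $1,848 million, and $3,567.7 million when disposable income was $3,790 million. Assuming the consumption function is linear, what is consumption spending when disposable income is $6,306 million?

MPC = (3567.7 − 1761.64)/(3790 − 1848) = 1806.06/1942 = 0.93
a = 1761.64 − 0.93(1848) = 1761.64 − 1718.64 = 43
C = 43 + 0.93(6306) = 43 + 5864.58 = 5907.58

C = 5907.58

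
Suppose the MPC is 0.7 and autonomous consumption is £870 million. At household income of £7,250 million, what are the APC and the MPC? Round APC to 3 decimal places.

MPC = 0.7 (the slope of the consumption function)
C = 870 + 0.7(7250) = 5945, so APC = 5945/7250 = 0.820

APC = 0.820; MPC = 0.7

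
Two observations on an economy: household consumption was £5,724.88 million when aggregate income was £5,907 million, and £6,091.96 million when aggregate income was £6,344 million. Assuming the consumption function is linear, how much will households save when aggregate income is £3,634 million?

MPC = (6091.96 − 5724.88)/(6344 − 5907) = 367.08/437 = 0.84
a = 5724.88 − 0.84(5907) = 5724.88 − 4961.88 = 763
C = 763 + 0.84(3634) = 3815.56
S = 3634 − 3815.56 = -181.56

S = -181.56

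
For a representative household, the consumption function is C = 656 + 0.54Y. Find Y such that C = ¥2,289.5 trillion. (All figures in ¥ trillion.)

656 + 0.54Y = 2289.5
0.54Y = 1633.5, so Y = 1633.5/0.54 = 3025

Y = 3025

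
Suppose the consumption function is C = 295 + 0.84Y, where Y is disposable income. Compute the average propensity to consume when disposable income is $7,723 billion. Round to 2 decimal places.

C = 295 + 0.84(7723) = 6782.32
APC = C/Y = 6782.32/7723 = 0.88

APC = 0.88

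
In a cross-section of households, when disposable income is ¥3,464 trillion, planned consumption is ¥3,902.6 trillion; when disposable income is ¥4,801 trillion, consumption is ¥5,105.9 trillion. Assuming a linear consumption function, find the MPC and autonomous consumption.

MPC = ΔC/ΔY = (5105.9 − 3902.6)/(4801 − 3464) = 1203.3/1337 = 0.9
a = C − MPC·Y = 3902.6 − 0.9(3464) = 3902.6 − 3117.6 = 785

MPC = 0.9; a = 785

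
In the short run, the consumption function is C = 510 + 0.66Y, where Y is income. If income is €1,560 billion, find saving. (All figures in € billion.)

C = 510 + 0.66(1560) = 510 + 1029.6 = 1539.6
S = Y − C = 1560 − 1539.6 = 20.4

S = 20.4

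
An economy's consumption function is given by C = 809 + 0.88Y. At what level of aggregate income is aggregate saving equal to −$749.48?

Y = 496

S = Y − C = -809 + 0.12Y
-809 + 0.12Y = -749.48, so 0.12Y = 59.52 and Y = 496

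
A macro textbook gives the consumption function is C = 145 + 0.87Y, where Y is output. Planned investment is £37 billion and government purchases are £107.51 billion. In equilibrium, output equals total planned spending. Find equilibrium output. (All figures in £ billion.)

Y = C + I + G = 145 + 0.87Y + 37 + 107.51
Y − 0.87Y = 289.51
0.13Y = 289.51, so Y = 289.51/0.13 = 2227

Y = 2227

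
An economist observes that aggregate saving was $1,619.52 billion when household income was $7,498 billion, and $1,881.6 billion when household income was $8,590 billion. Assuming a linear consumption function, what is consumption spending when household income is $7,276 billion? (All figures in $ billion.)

C = 5709.76

MPS = ΔS/ΔY = (1881.6 − 1619.52)/(8590 − 7498) = 262.08/1092 = 0.24
MPC = 1 − MPS = 0.76
Autonomous saving = 1619.52 − 0.24(7498) = -180, so a = 180
C = 180 + 0.76(7276) = 180 + 5529.76 = 5709.76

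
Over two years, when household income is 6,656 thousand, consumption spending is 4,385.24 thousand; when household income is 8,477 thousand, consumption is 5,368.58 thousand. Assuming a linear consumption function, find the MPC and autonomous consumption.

MPC = 0.54; a = 791

MPC = ΔC/ΔY = (5368.58 − 4385.24)/(8477 − 6656) = 983.34/1821 = 0.54
a = C − MPC·Y = 4385.24 − 0.54(6656) = 4385.24 − 3594.24 = 791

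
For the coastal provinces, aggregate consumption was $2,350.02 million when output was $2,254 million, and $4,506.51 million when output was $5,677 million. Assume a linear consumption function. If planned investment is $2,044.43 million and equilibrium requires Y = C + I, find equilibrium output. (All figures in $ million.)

MPC = (4506.51 − 2350.02)/(5677 − 2254) = 2156.49/3423 = 0.63
a = 2350.02 − 0.63(2254) = 930
Equilibrium: Y = 930 + 0.63Y + 2044.43
0.37Y = 2974.43, so Y = 2974.43/0.37 = 8039

Y = 8039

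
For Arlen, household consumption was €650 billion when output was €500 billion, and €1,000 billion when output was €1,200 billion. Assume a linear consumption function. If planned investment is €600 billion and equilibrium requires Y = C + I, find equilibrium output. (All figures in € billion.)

Y = 2000

MPC = (1000 − 650)/(1200 − 500) = 350/700 = 0.5
a = 650 − 0.5(500) = 400
Equilibrium: Y = 400 + 0.5Y + 600
0.5Y = 1000, so Y = 1000/0.5 = 2000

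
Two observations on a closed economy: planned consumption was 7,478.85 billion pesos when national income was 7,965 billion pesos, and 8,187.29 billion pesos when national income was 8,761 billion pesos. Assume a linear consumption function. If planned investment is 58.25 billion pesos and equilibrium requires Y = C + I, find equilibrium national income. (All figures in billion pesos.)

Y = 4075

MPC = (8187.29 − 7478.85)/(8761 − 7965) = 708.44/796 = 0.89
a = 7478.85 − 0.89(7965) = 390
Equilibrium: Y = 390 + 0.89Y + 58.25
0.11Y = 448.25, so Y = 448.25/0.11 = 4075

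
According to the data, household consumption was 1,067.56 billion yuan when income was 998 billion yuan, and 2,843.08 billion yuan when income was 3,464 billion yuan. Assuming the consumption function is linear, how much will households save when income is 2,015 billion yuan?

MPC = (2843.08 − 1067.56)/(3464 − 998) = 1775.52/2466 = 0.72
a = 1067.56 − 0.72(998) = 1067.56 − 718.56 = 349
C = 349 + 0.72(2015) = 1799.8
S = 2015 − 1799.8 = 215.2

S = 215.2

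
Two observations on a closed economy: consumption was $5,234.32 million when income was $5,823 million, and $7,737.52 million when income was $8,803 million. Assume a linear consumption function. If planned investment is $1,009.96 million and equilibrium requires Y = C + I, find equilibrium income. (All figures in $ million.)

Y = 8456

MPC = (7737.52 − 5234.32)/(8803 − 5823) = 2503.2/2980 = 0.84
a = 5234.32 − 0.84(5823) = 343
Equilibrium: Y = 343 + 0.84Y + 1009.96
0.16Y = 1352.96, so Y = 1352.96/0.16 = 8456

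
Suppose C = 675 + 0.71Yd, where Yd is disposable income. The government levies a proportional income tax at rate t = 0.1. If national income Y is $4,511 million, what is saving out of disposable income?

S = 502.371

Yd = (1 − 0.1)(4511) = 0.9(4511) = 4059.9
C = 675 + 0.71(4059.9) = 675 + 2882.529 = 3557.529
S = Yd − C = 4059.9 − 3557.529 = 502.371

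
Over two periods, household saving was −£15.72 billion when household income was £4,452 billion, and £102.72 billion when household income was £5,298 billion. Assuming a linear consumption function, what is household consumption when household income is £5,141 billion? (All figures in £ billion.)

C = 5060.26

MPS = ΔS/ΔY = (102.72 − (-15.72))/(5298 − 4452) = 118.44/846 = 0.14
MPC = 1 − MPS = 0.86
Autonomous saving = -15.72 − 0.14(4452) = -639, so a = 639
C = 639 + 0.86(5141) = 639 + 4421.26 = 5060.26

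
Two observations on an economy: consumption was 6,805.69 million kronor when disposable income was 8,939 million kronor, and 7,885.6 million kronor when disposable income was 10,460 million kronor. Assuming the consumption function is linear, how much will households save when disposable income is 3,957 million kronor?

S = 688.53

MPC = (7885.6 − 6805.69)/(10460 − 8939) = 1079.91/1521 = 0.71
a = 6805.69 − 0.71(8939) = 6805.69 − 6346.69 = 459
C = 459 + 0.71(3957) = 3268.47
S = 3957 − 3268.47 = 688.53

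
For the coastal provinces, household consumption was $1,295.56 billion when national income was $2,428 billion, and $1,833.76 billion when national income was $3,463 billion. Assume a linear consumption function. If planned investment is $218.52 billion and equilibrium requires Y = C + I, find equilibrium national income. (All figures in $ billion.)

Y = 524

MPC = (1833.76 − 1295.56)/(3463 − 2428) = 538.2/1035 = 0.52
a = 1295.56 − 0.52(2428) = 33
Equilibrium: Y = 33 + 0.52Y + 218.52
0.48Y = 251.52, so Y = 251.52/0.48 = 524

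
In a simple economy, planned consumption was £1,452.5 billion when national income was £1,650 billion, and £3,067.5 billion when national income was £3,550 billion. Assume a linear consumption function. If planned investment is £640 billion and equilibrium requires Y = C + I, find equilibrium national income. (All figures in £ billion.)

Y = 4600

MPC = (3067.5 − 1452.5)/(3550 − 1650) = 1615/1900 = 0.85
a = 1452.5 − 0.85(1650) = 50
Equilibrium: Y = 50 + 0.85Y + 640
0.15Y = 690, so Y = 690/0.15 = 4600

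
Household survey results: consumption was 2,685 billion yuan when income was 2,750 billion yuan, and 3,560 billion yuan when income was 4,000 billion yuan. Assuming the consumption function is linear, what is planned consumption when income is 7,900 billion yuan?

C = 6290

MPC = (3560 − 2685)/(4000 − 2750) = 875/1250 = 0.7
a = 2685 − 0.7(2750) = 2685 − 1925 = 760
C = 760 + 0.7(7900) = 760 + 5530 = 6290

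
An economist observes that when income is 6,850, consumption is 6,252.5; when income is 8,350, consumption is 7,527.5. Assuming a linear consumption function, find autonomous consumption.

MPC = ΔC/ΔY = (7527.5 − 6252.5)/(8350 − 6850) = 1275/1500 = 0.85
a = C − MPC·Y = 6252.5 − 0.85(6850) = 6252.5 − 5822.5 = 430

a = 430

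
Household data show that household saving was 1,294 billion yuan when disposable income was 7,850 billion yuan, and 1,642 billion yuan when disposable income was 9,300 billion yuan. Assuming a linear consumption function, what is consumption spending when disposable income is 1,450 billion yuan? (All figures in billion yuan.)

C = 1692

MPS = ΔS/ΔY = (1642 − 1294)/(9300 − 7850) = 348/1450 = 0.24
MPC = 1 − MPS = 0.76
Autonomous saving = 1294 − 0.24(7850) = -590, so a = 590
C = 590 + 0.76(1450) = 590 + 1102 = 1692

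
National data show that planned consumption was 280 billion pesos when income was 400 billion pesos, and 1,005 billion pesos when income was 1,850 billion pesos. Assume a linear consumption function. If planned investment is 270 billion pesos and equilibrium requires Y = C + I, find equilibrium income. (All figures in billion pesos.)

MPC = (1005 − 280)/(1850 − 400) = 725/1450 = 0.5
a = 280 − 0.5(400) = 80
Equilibrium: Y = 80 + 0.5Y + 270
0.5Y = 350, so Y = 350/0.5 = 700

Y = 700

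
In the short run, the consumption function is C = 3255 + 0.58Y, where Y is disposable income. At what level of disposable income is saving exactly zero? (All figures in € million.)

Y = 7750

At break-even, C = Y: 3255 + 0.58Y = Y
0.42Y = 3255, so Y = 3255/0.42 = 7750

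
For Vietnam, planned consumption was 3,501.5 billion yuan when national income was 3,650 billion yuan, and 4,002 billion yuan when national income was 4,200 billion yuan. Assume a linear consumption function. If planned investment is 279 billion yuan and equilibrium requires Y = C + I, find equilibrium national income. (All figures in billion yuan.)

MPC = (4002 − 3501.5)/(4200 − 3650) = 500.5/550 = 0.91
a = 3501.5 − 0.91(3650) = 180
Equilibrium: Y = 180 + 0.91Y + 279
0.09Y = 459, so Y = 459/0.09 = 5100

Y = 5100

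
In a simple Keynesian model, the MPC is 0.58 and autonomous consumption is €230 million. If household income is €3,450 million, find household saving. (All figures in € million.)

S = 1219

C = 230 + 0.58(3450) = 230 + 2001 = 2231
S = Y − C = 3450 − 2231 = 1219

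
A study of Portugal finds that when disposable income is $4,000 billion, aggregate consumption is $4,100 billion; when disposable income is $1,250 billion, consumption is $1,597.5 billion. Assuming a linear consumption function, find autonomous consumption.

a = 460

MPC = ΔC/ΔY = (4100 − 1597.5)/(4000 − 1250) = 2502.5/2750 = 0.91
a = C − MPC·Y = 1597.5 − 0.91(1250) = 1597.5 − 1137.5 = 460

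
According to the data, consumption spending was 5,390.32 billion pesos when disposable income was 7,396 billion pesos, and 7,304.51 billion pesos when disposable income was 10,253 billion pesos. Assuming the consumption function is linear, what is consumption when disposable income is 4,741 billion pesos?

C = 3611.47

MPC = (7304.51 − 5390.32)/(10253 − 7396) = 1914.19/2857 = 0.67
a = 5390.32 − 0.67(7396) = 5390.32 − 4955.32 = 435
C = 435 + 0.67(4741) = 435 + 3176.47 = 3611.47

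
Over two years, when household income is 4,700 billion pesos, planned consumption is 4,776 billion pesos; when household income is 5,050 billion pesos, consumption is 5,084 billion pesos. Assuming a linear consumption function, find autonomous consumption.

MPC = ΔC/ΔY = (5084 − 4776)/(5050 − 4700) = 308/350 = 0.88
a = C − MPC·Y = 4776 − 0.88(4700) = 4776 − 4136 = 640

a = 640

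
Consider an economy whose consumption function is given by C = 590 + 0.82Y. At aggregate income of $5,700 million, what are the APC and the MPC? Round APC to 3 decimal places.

APC = 0.924; MPC = 0.82

MPC = 0.82 (the slope of the consumption function)
C = 590 + 0.82(5700) = 5264, so APC = 5264/5700 = 0.924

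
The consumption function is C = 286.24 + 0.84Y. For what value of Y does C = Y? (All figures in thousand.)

Y = 1789

At break-even, C = Y: 286.24 + 0.84Y = Y
0.16Y = 286.24, so Y = 286.24/0.16 = 1789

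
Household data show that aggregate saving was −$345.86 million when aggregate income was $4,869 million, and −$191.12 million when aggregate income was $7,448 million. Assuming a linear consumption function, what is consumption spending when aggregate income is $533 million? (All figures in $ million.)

MPS = ΔS/ΔY = (-191.12 − (-345.86))/(7448 − 4869) = 154.74/2579 = 0.06
MPC = 1 − MPS = 0.94
Autonomous saving = -345.86 − 0.06(4869) = -638, so a = 638
C = 638 + 0.94(533) = 638 + 501.02 = 1139.02

C = 1139.02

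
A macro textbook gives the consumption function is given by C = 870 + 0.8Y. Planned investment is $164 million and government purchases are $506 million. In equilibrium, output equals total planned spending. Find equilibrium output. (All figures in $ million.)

Y = C + I + G = 870 + 0.8Y + 164 + 506
Y − 0.8Y = 1540
0.2Y = 1540, so Y = 1540/0.2 = 7700

Y = 7700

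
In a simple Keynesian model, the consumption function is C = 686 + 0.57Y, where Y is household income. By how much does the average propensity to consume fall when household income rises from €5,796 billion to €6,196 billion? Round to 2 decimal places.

At Y = 5796: C = 686 + 0.57(5796) = 3989.72, APC = 3989.72/5796 = 0.688
At Y = 6196: C = 4217.72, APC = 4217.72/6196 = 0.681
Fall in APC = 0.688 − 0.681 = 0.007 ≈ 0.01

ΔAPC = 0.01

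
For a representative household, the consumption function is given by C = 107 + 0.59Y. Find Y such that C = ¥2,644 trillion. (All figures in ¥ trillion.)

107 + 0.59Y = 2644
0.59Y = 2537, so Y = 2537/0.59 = 4300

Y = 4300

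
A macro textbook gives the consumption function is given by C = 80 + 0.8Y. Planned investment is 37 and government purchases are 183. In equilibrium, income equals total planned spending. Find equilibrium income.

Y = 1500

Y = C + I + G = 80 + 0.8Y + 37 + 183
Y − 0.8Y = 300
0.2Y = 300, so Y = 300/0.2 = 1500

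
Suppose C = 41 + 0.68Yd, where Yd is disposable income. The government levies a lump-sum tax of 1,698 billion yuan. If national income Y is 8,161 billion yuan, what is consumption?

Yd = Y − T = 8161 − 1698 = 6463
C = 41 + 0.68(6463) = 41 + 4394.84 = 4435.84

C = 4435.84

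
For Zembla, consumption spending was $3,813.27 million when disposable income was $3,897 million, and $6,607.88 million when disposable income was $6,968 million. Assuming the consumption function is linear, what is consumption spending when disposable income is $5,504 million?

C = 5275.64

MPC = (6607.88 − 3813.27)/(6968 − 3897) = 2794.61/3071 = 0.91
a = 3813.27 − 0.91(3897) = 3813.27 − 3546.27 = 267
C = 267 + 0.91(5504) = 267 + 5008.64 = 5275.64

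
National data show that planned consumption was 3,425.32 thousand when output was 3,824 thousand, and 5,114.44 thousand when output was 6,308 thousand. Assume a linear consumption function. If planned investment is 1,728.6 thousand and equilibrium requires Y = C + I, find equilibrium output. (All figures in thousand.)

Y = 7980

MPC = (5114.44 − 3425.32)/(6308 − 3824) = 1689.12/2484 = 0.68
a = 3425.32 − 0.68(3824) = 825
Equilibrium: Y = 825 + 0.68Y + 1728.6
0.32Y = 2553.6, so Y = 2553.6/0.32 = 7980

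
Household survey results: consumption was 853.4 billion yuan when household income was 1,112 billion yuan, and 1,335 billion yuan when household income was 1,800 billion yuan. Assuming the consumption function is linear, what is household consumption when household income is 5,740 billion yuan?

C = 4093

MPC = (1335 − 853.4)/(1800 − 1112) = 481.6/688 = 0.7
a = 853.4 − 0.7(1112) = 853.4 − 778.4 = 75
C = 75 + 0.7(5740) = 75 + 4018 = 4093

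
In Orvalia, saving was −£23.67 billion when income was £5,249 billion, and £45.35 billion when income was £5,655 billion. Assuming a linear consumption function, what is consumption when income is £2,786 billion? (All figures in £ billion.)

MPS = ΔS/ΔY = (45.35 − (-23.67))/(5655 − 5249) = 69.02/406 = 0.17
MPC = 1 − MPS = 0.83
Autonomous saving = -23.67 − 0.17(5249) = -916, so a = 916
C = 916 + 0.83(2786) = 916 + 2312.38 = 3228.38

C = 3228.38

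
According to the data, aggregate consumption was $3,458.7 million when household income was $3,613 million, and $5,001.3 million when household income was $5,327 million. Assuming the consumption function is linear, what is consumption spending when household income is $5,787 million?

C = 5415.3

MPC = (5001.3 − 3458.7)/(5327 − 3613) = 1542.6/1714 = 0.9
a = 3458.7 − 0.9(3613) = 3458.7 − 3251.7 = 207
C = 207 + 0.9(5787) = 207 + 5208.3 = 5415.3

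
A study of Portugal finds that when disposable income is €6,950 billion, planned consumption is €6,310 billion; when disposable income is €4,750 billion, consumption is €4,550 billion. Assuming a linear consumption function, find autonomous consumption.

a = 750

MPC = ΔC/ΔY = (6310 − 4550)/(6950 − 4750) = 1760/2200 = 0.8
a = C − MPC·Y = 4550 − 0.8(4750) = 4550 − 3800 = 750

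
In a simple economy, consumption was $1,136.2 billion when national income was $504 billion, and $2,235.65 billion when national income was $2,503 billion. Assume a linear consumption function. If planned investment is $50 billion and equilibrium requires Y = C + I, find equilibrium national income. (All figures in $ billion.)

MPC = (2235.65 − 1136.2)/(2503 − 504) = 1099.45/1999 = 0.55
a = 1136.2 − 0.55(504) = 859
Equilibrium: Y = 859 + 0.55Y + 50
0.45Y = 909, so Y = 909/0.45 = 2020

Y = 2020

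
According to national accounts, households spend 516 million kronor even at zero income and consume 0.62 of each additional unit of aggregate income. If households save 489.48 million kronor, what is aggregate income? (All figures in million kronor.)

Y = 2646

S = Y − C = -516 + 0.38Y
-516 + 0.38Y = 489.48, so 0.38Y = 1005.48 and Y = 2646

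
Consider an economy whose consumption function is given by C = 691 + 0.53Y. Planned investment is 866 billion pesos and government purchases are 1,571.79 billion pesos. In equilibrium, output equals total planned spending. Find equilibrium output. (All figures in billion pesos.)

Y = 6657

Y = C + I + G = 691 + 0.53Y + 866 + 1571.79
Y − 0.53Y = 3128.79
0.47Y = 3128.79, so Y = 3128.79/0.47 = 6657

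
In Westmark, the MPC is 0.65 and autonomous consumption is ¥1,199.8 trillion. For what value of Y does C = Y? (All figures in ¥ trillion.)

Y = 3428

At break-even, C = Y: 1199.8 + 0.65Y = Y
0.35Y = 1199.8, so Y = 1199.8/0.35 = 3428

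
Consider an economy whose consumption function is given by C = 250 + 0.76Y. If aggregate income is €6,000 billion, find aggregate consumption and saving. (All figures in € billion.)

C = 250 + 0.76(6000) = 250 + 4560 = 4810
S = Y − C = 6000 − 4810 = 1190

C = 4810; S = 1190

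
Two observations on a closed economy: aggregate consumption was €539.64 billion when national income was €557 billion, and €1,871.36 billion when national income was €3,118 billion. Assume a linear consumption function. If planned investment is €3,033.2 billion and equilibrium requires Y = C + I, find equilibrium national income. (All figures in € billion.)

MPC = (1871.36 − 539.64)/(3118 − 557) = 1331.72/2561 = 0.52
a = 539.64 − 0.52(557) = 250
Equilibrium: Y = 250 + 0.52Y + 3033.2
0.48Y = 3283.2, so Y = 3283.2/0.48 = 6840

Y = 6840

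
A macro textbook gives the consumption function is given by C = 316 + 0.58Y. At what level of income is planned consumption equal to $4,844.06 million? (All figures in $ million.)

Y = 7807

316 + 0.58Y = 4844.06
0.58Y = 4528.06, so Y = 4528.06/0.58 = 7807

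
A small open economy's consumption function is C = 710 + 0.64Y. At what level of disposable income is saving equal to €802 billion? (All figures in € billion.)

Y = 4200

S = Y − C = -710 + 0.36Y
-710 + 0.36Y = 802, so 0.36Y = 1512 and Y = 4200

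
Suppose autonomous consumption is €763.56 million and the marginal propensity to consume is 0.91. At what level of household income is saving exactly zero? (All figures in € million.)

At break-even, C = Y: 763.56 + 0.91Y = Y
0.09Y = 763.56, so Y = 763.56/0.09 = 8484

Y = 8484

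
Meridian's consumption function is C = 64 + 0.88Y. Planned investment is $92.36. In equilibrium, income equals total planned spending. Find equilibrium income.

Y = 1303

Y = C + I = 64 + 0.88Y + 92.36
Y − 0.88Y = 156.36
0.12Y = 156.36, so Y = 156.36/0.12 = 1303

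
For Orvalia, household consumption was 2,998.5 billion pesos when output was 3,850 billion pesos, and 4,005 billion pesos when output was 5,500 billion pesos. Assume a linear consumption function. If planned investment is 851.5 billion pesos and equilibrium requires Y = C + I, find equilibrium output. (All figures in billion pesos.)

MPC = (4005 − 2998.5)/(5500 − 3850) = 1006.5/1650 = 0.61
a = 2998.5 − 0.61(3850) = 650
Equilibrium: Y = 650 + 0.61Y + 851.5
0.39Y = 1501.5, so Y = 1501.5/0.39 = 3850

Y = 3850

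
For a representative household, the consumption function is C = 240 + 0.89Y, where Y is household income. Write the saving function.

S = -240 + 0.11Y

S = Y − C = Y − (240 + 0.89Y) = -240 + (1 − 0.89)Y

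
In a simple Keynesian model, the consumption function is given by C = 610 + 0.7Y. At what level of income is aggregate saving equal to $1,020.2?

S = Y − C = -610 + 0.3Y
-610 + 0.3Y = 1020.2, so 0.3Y = 1630.2 and Y = 5434

Y = 5434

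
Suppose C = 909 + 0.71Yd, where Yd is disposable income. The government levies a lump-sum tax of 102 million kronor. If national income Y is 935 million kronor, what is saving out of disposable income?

Yd = Y − T = 935 − 102 = 833
C = 909 + 0.71(833) = 909 + 591.43 = 1500.43
S = Yd − C = 833 − 1500.43 = -667.43

S = -667.43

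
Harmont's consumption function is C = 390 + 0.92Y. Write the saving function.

S = -390 + 0.08Y

S = Y − C = Y − (390 + 0.92Y) = -390 + (1 − 0.92)Y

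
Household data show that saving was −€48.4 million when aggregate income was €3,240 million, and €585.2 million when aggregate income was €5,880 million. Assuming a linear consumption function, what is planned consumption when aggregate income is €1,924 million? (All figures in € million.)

MPS = ΔS/ΔY = (585.2 − (-48.4))/(5880 − 3240) = 633.6/2640 = 0.24
MPC = 1 − MPS = 0.76
Autonomous saving = -48.4 − 0.24(3240) = -826, so a = 826
C = 826 + 0.76(1924) = 826 + 1462.24 = 2288.24

C = 2288.24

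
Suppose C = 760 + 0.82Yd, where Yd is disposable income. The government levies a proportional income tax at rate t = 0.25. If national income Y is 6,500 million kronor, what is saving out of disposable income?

S = 117.5

Yd = (1 − 0.25)(6500) = 0.75(6500) = 4875
C = 760 + 0.82(4875) = 760 + 3997.5 = 4757.5
S = Yd − C = 4875 − 4757.5 = 117.5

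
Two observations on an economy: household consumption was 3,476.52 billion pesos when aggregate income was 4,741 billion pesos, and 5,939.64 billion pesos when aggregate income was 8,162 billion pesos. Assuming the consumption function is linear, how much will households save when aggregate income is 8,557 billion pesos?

MPC = (5939.64 − 3476.52)/(8162 − 4741) = 2463.12/3421 = 0.72
a = 3476.52 − 0.72(4741) = 3476.52 − 3413.52 = 63
C = 63 + 0.72(8557) = 6224.04
S = 8557 − 6224.04 = 2332.96

S = 2332.96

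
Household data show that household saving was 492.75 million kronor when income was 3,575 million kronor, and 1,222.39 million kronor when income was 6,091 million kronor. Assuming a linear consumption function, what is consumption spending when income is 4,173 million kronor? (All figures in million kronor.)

C = 3506.83

MPS = ΔS/ΔY = (1222.39 − 492.75)/(6091 − 3575) = 729.64/2516 = 0.29
MPC = 1 − MPS = 0.71
Autonomous saving = 492.75 − 0.29(3575) = -544, so a = 544
C = 544 + 0.71(4173) = 544 + 2962.83 = 3506.83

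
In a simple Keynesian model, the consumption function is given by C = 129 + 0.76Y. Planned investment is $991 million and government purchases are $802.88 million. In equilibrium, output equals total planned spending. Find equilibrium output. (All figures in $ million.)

Y = C + I + G = 129 + 0.76Y + 991 + 802.88
Y − 0.76Y = 1922.88
0.24Y = 1922.88, so Y = 1922.88/0.24 = 8012

Y = 8012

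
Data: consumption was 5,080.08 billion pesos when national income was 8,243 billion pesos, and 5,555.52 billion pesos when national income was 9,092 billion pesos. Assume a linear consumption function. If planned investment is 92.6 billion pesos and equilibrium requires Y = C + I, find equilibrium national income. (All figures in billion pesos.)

MPC = (5555.52 − 5080.08)/(9092 − 8243) = 475.44/849 = 0.56
a = 5080.08 − 0.56(8243) = 464
Equilibrium: Y = 464 + 0.56Y + 92.6
0.44Y = 556.6, so Y = 556.6/0.44 = 1265

Y = 1265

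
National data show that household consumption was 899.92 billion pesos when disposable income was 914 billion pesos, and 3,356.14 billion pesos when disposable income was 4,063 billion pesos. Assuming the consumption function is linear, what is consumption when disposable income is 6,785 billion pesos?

C = 5479.3

MPC = (3356.14 − 899.92)/(4063 − 914) = 2456.22/3149 = 0.78
a = 899.92 − 0.78(914) = 899.92 − 712.92 = 187
C = 187 + 0.78(6785) = 187 + 5292.3 = 5479.3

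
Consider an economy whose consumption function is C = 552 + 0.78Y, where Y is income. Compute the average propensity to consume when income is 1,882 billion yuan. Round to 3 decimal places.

C = 552 + 0.78(1882) = 2019.96
APC = C/Y = 2019.96/1882 = 1.073

APC = 1.073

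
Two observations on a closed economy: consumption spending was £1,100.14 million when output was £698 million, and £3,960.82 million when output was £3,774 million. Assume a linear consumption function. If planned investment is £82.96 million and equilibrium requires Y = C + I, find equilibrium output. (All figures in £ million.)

Y = 7628

MPC = (3960.82 − 1100.14)/(3774 − 698) = 2860.68/3076 = 0.93
a = 1100.14 − 0.93(698) = 451
Equilibrium: Y = 451 + 0.93Y + 82.96
0.07Y = 533.96, so Y = 533.96/0.07 = 7628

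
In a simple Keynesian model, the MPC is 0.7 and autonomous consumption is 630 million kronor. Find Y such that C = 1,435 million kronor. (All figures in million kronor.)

630 + 0.7Y = 1435
0.7Y = 805, so Y = 805/0.7 = 1150

Y = 1150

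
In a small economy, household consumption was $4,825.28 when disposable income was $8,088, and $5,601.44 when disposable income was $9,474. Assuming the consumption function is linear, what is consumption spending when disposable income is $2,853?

C = 1893.68

MPC = (5601.44 − 4825.28)/(9474 − 8088) = 776.16/1386 = 0.56
a = 4825.28 − 0.56(8088) = 4825.28 − 4529.28 = 296
C = 296 + 0.56(2853) = 296 + 1597.68 = 1893.68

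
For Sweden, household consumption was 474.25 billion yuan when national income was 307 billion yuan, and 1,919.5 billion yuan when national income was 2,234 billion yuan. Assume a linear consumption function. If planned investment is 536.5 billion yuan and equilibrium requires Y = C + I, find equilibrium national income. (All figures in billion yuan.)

MPC = (1919.5 − 474.25)/(2234 − 307) = 1445.25/1927 = 0.75
a = 474.25 − 0.75(307) = 244
Equilibrium: Y = 244 + 0.75Y + 536.5
0.25Y = 780.5, so Y = 780.5/0.25 = 3122

Y = 3122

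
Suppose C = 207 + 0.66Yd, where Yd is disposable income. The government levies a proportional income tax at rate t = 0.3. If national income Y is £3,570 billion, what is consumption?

C = 1856.34

Yd = (1 − 0.3)(3570) = 0.7(3570) = 2499
C = 207 + 0.66(2499) = 207 + 1649.34 = 1856.34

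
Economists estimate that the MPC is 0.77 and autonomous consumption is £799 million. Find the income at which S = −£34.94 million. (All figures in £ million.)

S = Y − C = -799 + 0.23Y
-799 + 0.23Y = -34.94, so 0.23Y = 764.06 and Y = 3322

Y = 3322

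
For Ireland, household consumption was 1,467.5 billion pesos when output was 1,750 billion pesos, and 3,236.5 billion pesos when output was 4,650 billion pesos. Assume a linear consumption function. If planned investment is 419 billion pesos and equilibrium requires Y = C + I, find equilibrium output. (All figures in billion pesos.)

MPC = (3236.5 − 1467.5)/(4650 − 1750) = 1769/2900 = 0.61
a = 1467.5 − 0.61(1750) = 400
Equilibrium: Y = 400 + 0.61Y + 419
0.39Y = 819, so Y = 819/0.39 = 2100

Y = 2100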